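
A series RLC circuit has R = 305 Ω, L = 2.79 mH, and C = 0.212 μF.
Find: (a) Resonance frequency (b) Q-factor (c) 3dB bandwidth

Step 1 — Resonance condition Im(Z)=0 gives ω₀ = 1/√(LC).
Step 2 — ω₀ = 1/√(0.00279·2.12e-07) = 4.112e+04 rad/s.
Step 3 — f₀ = ω₀/(2π) = 6544 Hz.
Step 4 — Series Q: Q = ω₀L/R = 4.112e+04·0.00279/305 = 0.3761.
Step 5 — 3dB bandwidth: Δω = ω₀/Q = 1.093e+05 rad/s; BW = Δω/(2π) = 1.74e+04 Hz.

(a) f₀ = 6544 Hz  (b) Q = 0.3761  (c) BW = 1.74e+04 Hz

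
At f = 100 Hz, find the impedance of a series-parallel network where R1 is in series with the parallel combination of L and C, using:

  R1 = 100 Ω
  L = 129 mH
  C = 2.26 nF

Step 1 — Angular frequency: ω = 2π·f = 2π·100 = 628.3 rad/s.
Step 2 — Component impedances:
  R1: Z = R = 100 Ω
  L: Z = jωL = j·628.3·0.129 = 0 + j81.05 Ω
  C: Z = 1/(jωC) = -j/(ω·C) = 0 - j7.042e+05 Ω
Step 3 — Parallel branch: L || C = 1/(1/L + 1/C) = 0 + j81.06 Ω.
Step 4 — Series with R1: Z_total = R1 + (L || C) = 100 + j81.06 Ω = 128.7∠39.0° Ω.

Z = 100 + j81.06 Ω = 128.7∠39.0° Ω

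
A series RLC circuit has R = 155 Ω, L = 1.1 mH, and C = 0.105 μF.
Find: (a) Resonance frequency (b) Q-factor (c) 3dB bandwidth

Step 1 — Resonance condition Im(Z)=0 gives ω₀ = 1/√(LC).
Step 2 — ω₀ = 1/√(0.0011·1.05e-07) = 9.305e+04 rad/s.
Step 3 — f₀ = ω₀/(2π) = 1.481e+04 Hz.
Step 4 — Series Q: Q = ω₀L/R = 9.305e+04·0.0011/155 = 0.6603.
Step 5 — 3dB bandwidth: Δω = ω₀/Q = 1.409e+05 rad/s; BW = Δω/(2π) = 2.243e+04 Hz.

(a) f₀ = 1.481e+04 Hz  (b) Q = 0.6603  (c) BW = 2.243e+04 Hz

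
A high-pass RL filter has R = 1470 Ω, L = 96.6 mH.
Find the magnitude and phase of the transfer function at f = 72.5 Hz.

Step 1 — Angular frequency: ω = 2π·72.5 = 455.5 rad/s.
Step 2 — Transfer function: H(jω) = jωL/(R + jωL).
Step 3 — Numerator jωL = j·44; denominator R + jωL = 1470 + j44.
Step 4 — H = 0.0008953 + j0.02991.
Step 5 — Magnitude: |H| = 0.02992 (-30.5 dB); phase: φ = 88.3°.

|H| = 0.02992 (-30.5 dB), φ = 88.3°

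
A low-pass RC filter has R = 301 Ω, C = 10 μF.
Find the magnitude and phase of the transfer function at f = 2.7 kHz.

Step 1 — Angular frequency: ω = 2π·2700 = 1.696e+04 rad/s.
Step 2 — Transfer function: H(jω) = 1/(1 + jωRC).
Step 3 — Denominator: 1 + jωRC = 1 + j·1.696e+04·301·1e-05 = 1 + j51.06.
Step 4 — H = 0.0003834 - j0.01958.
Step 5 — Magnitude: |H| = 0.01958 (-34.2 dB); phase: φ = -88.9°.

|H| = 0.01958 (-34.2 dB), φ = -88.9°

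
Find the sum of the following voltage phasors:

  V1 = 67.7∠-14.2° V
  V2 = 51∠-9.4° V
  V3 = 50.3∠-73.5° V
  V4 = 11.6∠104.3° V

Step 1 — Convert each phasor to rectangular form:
  V1 = 67.7·(cos(-14.2°) + j·sin(-14.2°)) = 65.63 - j16.61 V
  V2 = 51·(cos(-9.4°) + j·sin(-9.4°)) = 50.32 - j8.33 V
  V3 = 50.3·(cos(-73.5°) + j·sin(-73.5°)) = 14.29 - j48.23 V
  V4 = 11.6·(cos(104.3°) + j·sin(104.3°)) = -2.865 + j11.24 V
Step 2 — Sum components: V_total = 127.4 - j61.92 V.
Step 3 — Convert to polar: |V_total| = 141.6 V, ∠V_total = -25.9°.

V_total = 141.6∠-25.9° V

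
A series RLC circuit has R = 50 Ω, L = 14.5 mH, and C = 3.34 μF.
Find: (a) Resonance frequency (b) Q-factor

Step 1 — Resonance condition Im(Z)=0 gives ω₀ = 1/√(LC).
Step 2 — ω₀ = 1/√(0.0145·3.34e-06) = 4544 rad/s.
Step 3 — f₀ = ω₀/(2π) = 723.2 Hz.
Step 4 — Series Q: Q = ω₀L/R = 4544·0.0145/50 = 1.318.

(a) f₀ = 723.2 Hz  (b) Q = 1.318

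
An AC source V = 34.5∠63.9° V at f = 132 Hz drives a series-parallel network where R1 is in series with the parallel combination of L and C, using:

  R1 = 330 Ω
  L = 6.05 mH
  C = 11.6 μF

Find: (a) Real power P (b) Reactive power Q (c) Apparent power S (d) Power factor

Step 1 — Angular frequency: ω = 2π·f = 2π·132 = 829.4 rad/s.
Step 2 — Component impedances:
  R1: Z = R = 330 Ω
  L: Z = jωL = j·829.4·0.00605 = 0 + j5.018 Ω
  C: Z = 1/(jωC) = -j/(ω·C) = 0 - j103.9 Ω
Step 3 — Parallel branch: L || C = 1/(1/L + 1/C) = 0 + j5.272 Ω.
Step 4 — Series with R1: Z_total = R1 + (L || C) = 330 + j5.272 Ω = 330∠0.9° Ω.
Step 5 — Source phasor: V = 34.5∠63.9° V = 15.18 + j30.98 V.
Step 6 — Current: I = V / Z = 0.04748 + j0.09313 A = 0.1045∠63.0° A.
Step 7 — Complex power: S = V·I* = 3.606 + j0.05761 VA.
Step 8 — Real power: P = Re(S) = 3.606 W.
Step 9 — Reactive power: Q = Im(S) = 0.05761 VAR.
Step 10 — Apparent power: |S| = 3.606 VA.
Step 11 — Power factor: PF = P/|S| = 0.9999 (lagging).

(a) P = 3.606 W  (b) Q = 0.05761 VAR  (c) S = 3.606 VA  (d) PF = 0.9999 (lagging)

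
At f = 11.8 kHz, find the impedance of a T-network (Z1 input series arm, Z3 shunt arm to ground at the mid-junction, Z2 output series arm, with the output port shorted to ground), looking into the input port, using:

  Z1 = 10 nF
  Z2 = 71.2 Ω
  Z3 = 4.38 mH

Step 1 — Angular frequency: ω = 2π·f = 2π·1.18e+04 = 7.414e+04 rad/s.
Step 2 — Component impedances:
  Z1: Z = 1/(jωC) = -j/(ω·C) = 0 - j1349 Ω
  Z2: Z = R = 71.2 Ω
  Z3: Z = jωL = j·7.414e+04·0.00438 = 0 + j324.7 Ω
Step 3 — With the output port shorted to ground, the output series arm Z2 runs from the junction to ground; the shunt arm Z3 also runs from the junction to ground. They appear in parallel: Z3 || Z2 = 67.93 + j14.89 Ω.
Step 4 — Series with input arm Z1: Z_in = Z1 + (Z3 || Z2) = 67.93 - j1334 Ω = 1336∠-87.1° Ω.

Z = 67.93 - j1334 Ω = 1336∠-87.1° Ω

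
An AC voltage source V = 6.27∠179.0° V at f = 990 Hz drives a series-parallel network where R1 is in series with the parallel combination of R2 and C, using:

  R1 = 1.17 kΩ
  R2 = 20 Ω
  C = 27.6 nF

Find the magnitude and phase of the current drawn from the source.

Step 1 — Angular frequency: ω = 2π·f = 2π·990 = 6220 rad/s.
Step 2 — Component impedances:
  R1: Z = R = 1170 Ω
  R2: Z = R = 20 Ω
  C: Z = 1/(jωC) = -j/(ω·C) = 0 - j5825 Ω
Step 3 — Parallel branch: R2 || C = 1/(1/R2 + 1/C) = 20 - j0.06867 Ω.
Step 4 — Series with R1: Z_total = R1 + (R2 || C) = 1190 - j0.06867 Ω = 1190∠-0.0° Ω.
Step 5 — Source phasor: V = 6.27∠179.0° V = -6.269 + j0.1094 V.
Step 6 — Ohm's law: I = V / Z_total = (-6.269 + j0.1094) / (1190 - j0.06867) = -0.005268 + j9.165e-05 A.
Step 7 — Convert to polar: |I| = 0.005269 A, ∠I = 179.0°.

I = 0.005269∠179.0° A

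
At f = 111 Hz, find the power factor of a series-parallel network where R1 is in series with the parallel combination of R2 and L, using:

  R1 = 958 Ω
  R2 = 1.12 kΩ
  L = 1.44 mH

Step 1 — Angular frequency: ω = 2π·f = 2π·111 = 697.4 rad/s.
Step 2 — Component impedances:
  R1: Z = R = 958 Ω
  R2: Z = R = 1120 Ω
  L: Z = jωL = j·697.4·0.00144 = 0 + j1.004 Ω
Step 3 — Parallel branch: R2 || L = 1/(1/R2 + 1/L) = 0.0009006 + j1.004 Ω.
Step 4 — Series with R1: Z_total = R1 + (R2 || L) = 958 + j1.004 Ω = 958∠0.1° Ω.
Step 5 — Power factor: PF = cos(φ) = Re(Z)/|Z| = 958/958 = 1.
Step 6 — Type: Im(Z) = 1.004 ⇒ lagging (phase φ = 0.1°).

PF = 1 (lagging, φ = 0.1°)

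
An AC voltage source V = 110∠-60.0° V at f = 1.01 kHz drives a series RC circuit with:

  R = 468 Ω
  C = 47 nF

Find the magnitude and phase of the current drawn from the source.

Step 1 — Angular frequency: ω = 2π·f = 2π·1010 = 6346 rad/s.
Step 2 — Component impedances:
  R: Z = R = 468 Ω
  C: Z = 1/(jωC) = -j/(ω·C) = 0 - j3353 Ω
Step 3 — Series combination: Z_total = R + C = 468 - j3353 Ω = 3385∠-82.1° Ω.
Step 4 — Source phasor: V = 110∠-60.0° V = 55 - j95.26 V.
Step 5 — Ohm's law: I = V / Z_total = (55 - j95.26) / (468 - j3353) = 0.03012 + j0.0122 A.
Step 6 — Convert to polar: |I| = 0.03249 A, ∠I = 22.1°.

I = 0.03249∠22.1° A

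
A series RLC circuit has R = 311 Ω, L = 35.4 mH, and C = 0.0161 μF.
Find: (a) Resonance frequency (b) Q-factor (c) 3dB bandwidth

Step 1 — Resonance: ω₀ = 1/√(LC) = 1/√(0.0354·1.61e-08) = 4.189e+04 rad/s.
Step 2 — f₀ = ω₀/(2π) = 6667 Hz.
Step 3 — Series Q: Q = ω₀L/R = 4.189e+04·0.0354/311 = 4.768.
Step 4 — Bandwidth: Δω = ω₀/Q = 8785 rad/s; BW = Δω/(2π) = 1398 Hz.

(a) f₀ = 6667 Hz  (b) Q = 4.768  (c) BW = 1398 Hz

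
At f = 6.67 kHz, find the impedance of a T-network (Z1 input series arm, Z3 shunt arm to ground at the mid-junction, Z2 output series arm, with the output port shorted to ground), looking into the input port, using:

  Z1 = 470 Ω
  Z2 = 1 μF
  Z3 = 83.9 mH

Step 1 — Angular frequency: ω = 2π·f = 2π·6670 = 4.191e+04 rad/s.
Step 2 — Component impedances:
  Z1: Z = R = 470 Ω
  Z2: Z = 1/(jωC) = -j/(ω·C) = 0 - j23.86 Ω
  Z3: Z = jωL = j·4.191e+04·0.0839 = 0 + j3516 Ω
Step 3 — With the output port shorted to ground, the output series arm Z2 runs from the junction to ground; the shunt arm Z3 also runs from the junction to ground. They appear in parallel: Z3 || Z2 = 0 - j24.02 Ω.
Step 4 — Series with input arm Z1: Z_in = Z1 + (Z3 || Z2) = 470 - j24.02 Ω = 470.6∠-2.9° Ω.

Z = 470 - j24.02 Ω = 470.6∠-2.9° Ω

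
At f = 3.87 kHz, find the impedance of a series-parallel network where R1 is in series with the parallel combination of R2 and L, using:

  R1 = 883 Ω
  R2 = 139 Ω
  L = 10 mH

Step 1 — Angular frequency: ω = 2π·f = 2π·3870 = 2.432e+04 rad/s.
Step 2 — Component impedances:
  R1: Z = R = 883 Ω
  R2: Z = R = 139 Ω
  L: Z = jωL = j·2.432e+04·0.01 = 0 + j243.2 Ω
Step 3 — Parallel branch: R2 || L = 1/(1/R2 + 1/L) = 104.8 + j59.89 Ω.
Step 4 — Series with R1: Z_total = R1 + (R2 || L) = 987.8 + j59.89 Ω = 989.6∠3.5° Ω.

Z = 987.8 + j59.89 Ω = 989.6∠3.5° Ω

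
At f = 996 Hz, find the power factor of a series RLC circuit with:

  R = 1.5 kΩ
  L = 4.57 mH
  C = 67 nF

Step 1 — Angular frequency: ω = 2π·f = 2π·996 = 6258 rad/s.
Step 2 — Component impedances:
  R: Z = R = 1500 Ω
  L: Z = jωL = j·6258·0.00457 = 0 + j28.6 Ω
  C: Z = 1/(jωC) = -j/(ω·C) = 0 - j2385 Ω
Step 3 — Series combination: Z_total = R + L + C = 1500 - j2356 Ω = 2793∠-57.5° Ω.
Step 4 — Power factor: PF = cos(φ) = Re(Z)/|Z| = 1500/2793.3 = 0.537.
Step 5 — Type: Im(Z) = -2356 ⇒ leading (phase φ = -57.5°).

PF = 0.537 (leading, φ = -57.5°)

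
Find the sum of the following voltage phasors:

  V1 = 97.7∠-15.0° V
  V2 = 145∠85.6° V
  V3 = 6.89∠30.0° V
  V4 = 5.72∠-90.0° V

Step 1 — Convert each phasor to rectangular form:
  V1 = 97.7·(cos(-15.0°) + j·sin(-15.0°)) = 94.37 - j25.29 V
  V2 = 145·(cos(85.6°) + j·sin(85.6°)) = 11.12 + j144.6 V
  V3 = 6.89·(cos(30.0°) + j·sin(30.0°)) = 5.967 + j3.445 V
  V4 = 5.72·(cos(-90.0°) + j·sin(-90.0°)) = 0 - j5.72 V
Step 2 — Sum components: V_total = 111.5 + j117 V.
Step 3 — Convert to polar: |V_total| = 161.6 V, ∠V_total = 46.4°.

V_total = 161.6∠46.4° V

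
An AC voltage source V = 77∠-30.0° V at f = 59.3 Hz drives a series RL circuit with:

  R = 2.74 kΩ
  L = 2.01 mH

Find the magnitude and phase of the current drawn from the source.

Step 1 — Angular frequency: ω = 2π·f = 2π·59.3 = 372.6 rad/s.
Step 2 — Component impedances:
  R: Z = R = 2740 Ω
  L: Z = jωL = j·372.6·0.00201 = 0 + j0.7489 Ω
Step 3 — Series combination: Z_total = R + L = 2740 + j0.7489 Ω = 2740∠0.0° Ω.
Step 4 — Source phasor: V = 77∠-30.0° V = 66.68 - j38.5 V.
Step 5 — Ohm's law: I = V / Z_total = (66.68 - j38.5) / (2740 + j0.7489) = 0.02433 - j0.01406 A.
Step 6 — Convert to polar: |I| = 0.0281 A, ∠I = -30.0°.

I = 0.0281∠-30.0° A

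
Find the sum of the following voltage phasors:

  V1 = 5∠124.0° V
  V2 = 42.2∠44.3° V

Step 1 — Convert each phasor to rectangular form:
  V1 = 5·(cos(124.0°) + j·sin(124.0°)) = -2.796 + j4.145 V
  V2 = 42.2·(cos(44.3°) + j·sin(44.3°)) = 30.2 + j29.47 V
Step 2 — Sum components: V_total = 27.41 + j33.62 V.
Step 3 — Convert to polar: |V_total| = 43.37 V, ∠V_total = 50.8°.

V_total = 43.37∠50.8° V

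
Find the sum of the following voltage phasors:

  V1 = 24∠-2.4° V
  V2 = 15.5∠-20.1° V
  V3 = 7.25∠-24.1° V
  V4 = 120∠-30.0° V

Step 1 — Convert each phasor to rectangular form:
  V1 = 24·(cos(-2.4°) + j·sin(-2.4°)) = 23.98 - j1.005 V
  V2 = 15.5·(cos(-20.1°) + j·sin(-20.1°)) = 14.56 - j5.327 V
  V3 = 7.25·(cos(-24.1°) + j·sin(-24.1°)) = 6.618 - j2.96 V
  V4 = 120·(cos(-30.0°) + j·sin(-30.0°)) = 103.9 - j60 V
Step 2 — Sum components: V_total = 149.1 - j69.29 V.
Step 3 — Convert to polar: |V_total| = 164.4 V, ∠V_total = -24.9°.

V_total = 164.4∠-24.9° V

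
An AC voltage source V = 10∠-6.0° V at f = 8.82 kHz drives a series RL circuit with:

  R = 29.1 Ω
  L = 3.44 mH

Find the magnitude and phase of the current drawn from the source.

Step 1 — Angular frequency: ω = 2π·f = 2π·8820 = 5.542e+04 rad/s.
Step 2 — Component impedances:
  R: Z = R = 29.1 Ω
  L: Z = jωL = j·5.542e+04·0.00344 = 0 + j190.6 Ω
Step 3 — Series combination: Z_total = R + L = 29.1 + j190.6 Ω = 192.8∠81.3° Ω.
Step 4 — Source phasor: V = 10∠-6.0° V = 9.945 - j1.045 V.
Step 5 — Ohm's law: I = V / Z_total = (9.945 - j1.045) / (29.1 + j190.6) = 0.002424 - j0.0518 A.
Step 6 — Convert to polar: |I| = 0.05186 A, ∠I = -87.3°.

I = 0.05186∠-87.3° A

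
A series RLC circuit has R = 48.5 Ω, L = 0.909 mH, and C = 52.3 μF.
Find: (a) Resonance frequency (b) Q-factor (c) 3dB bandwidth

Step 1 — Resonance: ω₀ = 1/√(LC) = 1/√(0.000909·5.23e-05) = 4586 rad/s.
Step 2 — f₀ = ω₀/(2π) = 729.9 Hz.
Step 3 — Series Q: Q = ω₀L/R = 4586·0.000909/48.5 = 0.08596.
Step 4 — Bandwidth: Δω = ω₀/Q = 5.336e+04 rad/s; BW = Δω/(2π) = 8492 Hz.

(a) f₀ = 729.9 Hz  (b) Q = 0.08596  (c) BW = 8492 Hz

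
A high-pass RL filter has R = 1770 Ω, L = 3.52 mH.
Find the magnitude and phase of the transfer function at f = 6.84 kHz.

Step 1 — Angular frequency: ω = 2π·6840 = 4.298e+04 rad/s.
Step 2 — Transfer function: H(jω) = jωL/(R + jωL).
Step 3 — Numerator jωL = j·151.3; denominator R + jωL = 1770 + j151.3.
Step 4 — H = 0.007252 + j0.08485.
Step 5 — Magnitude: |H| = 0.08516 (-21.4 dB); phase: φ = 85.1°.

|H| = 0.08516 (-21.4 dB), φ = 85.1°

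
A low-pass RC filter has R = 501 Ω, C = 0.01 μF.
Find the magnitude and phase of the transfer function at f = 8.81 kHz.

Step 1 — Angular frequency: ω = 2π·8810 = 5.535e+04 rad/s.
Step 2 — Transfer function: H(jω) = 1/(1 + jωRC).
Step 3 — Denominator: 1 + jωRC = 1 + j·5.535e+04·501·1e-08 = 1 + j0.2773.
Step 4 — H = 0.9286 - j0.2575.
Step 5 — Magnitude: |H| = 0.9636 (-0.3 dB); phase: φ = -15.5°.

|H| = 0.9636 (-0.3 dB), φ = -15.5°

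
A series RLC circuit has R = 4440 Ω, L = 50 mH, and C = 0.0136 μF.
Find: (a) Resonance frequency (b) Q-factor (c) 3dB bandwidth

Step 1 — Resonance condition Im(Z)=0 gives ω₀ = 1/√(LC).
Step 2 — ω₀ = 1/√(0.05·1.36e-08) = 3.835e+04 rad/s.
Step 3 — f₀ = ω₀/(2π) = 6103 Hz.
Step 4 — Series Q: Q = ω₀L/R = 3.835e+04·0.05/4440 = 0.4318.
Step 5 — 3dB bandwidth: Δω = ω₀/Q = 8.88e+04 rad/s; BW = Δω/(2π) = 1.413e+04 Hz.

(a) f₀ = 6103 Hz  (b) Q = 0.4318  (c) BW = 1.413e+04 Hz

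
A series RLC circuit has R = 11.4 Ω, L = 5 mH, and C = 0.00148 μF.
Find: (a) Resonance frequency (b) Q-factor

Step 1 — Resonance condition Im(Z)=0 gives ω₀ = 1/√(LC).
Step 2 — ω₀ = 1/√(0.005·1.48e-09) = 3.676e+05 rad/s.
Step 3 — f₀ = ω₀/(2π) = 5.851e+04 Hz.
Step 4 — Series Q: Q = ω₀L/R = 3.676e+05·0.005/11.4 = 161.2.

(a) f₀ = 5.851e+04 Hz  (b) Q = 161.2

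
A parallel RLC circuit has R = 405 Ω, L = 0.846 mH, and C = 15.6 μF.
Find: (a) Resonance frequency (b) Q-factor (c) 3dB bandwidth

Step 1 — Resonance: ω₀ = 1/√(LC) = 1/√(0.000846·1.56e-05) = 8705 rad/s.
Step 2 — f₀ = ω₀/(2π) = 1385 Hz.
Step 3 — Parallel Q: Q = R/(ω₀L) = 405/(8705·0.000846) = 55.
Step 4 — Bandwidth: Δω = ω₀/Q = 158.3 rad/s; BW = Δω/(2π) = 25.19 Hz.

(a) f₀ = 1385 Hz  (b) Q = 55  (c) BW = 25.19 Hz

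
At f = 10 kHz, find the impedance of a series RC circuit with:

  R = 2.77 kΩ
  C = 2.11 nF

Step 1 — Angular frequency: ω = 2π·f = 2π·1e+04 = 6.283e+04 rad/s.
Step 2 — Component impedances:
  R: Z = R = 2770 Ω
  C: Z = 1/(jωC) = -j/(ω·C) = 0 - j7543 Ω
Step 3 — Series combination: Z_total = R + C = 2770 - j7543 Ω = 8035∠-69.8° Ω.

Z = 2770 - j7543 Ω = 8035∠-69.8° Ω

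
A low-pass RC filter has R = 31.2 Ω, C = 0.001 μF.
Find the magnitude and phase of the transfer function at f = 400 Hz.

Step 1 — Angular frequency: ω = 2π·400 = 2513 rad/s.
Step 2 — Transfer function: H(jω) = 1/(1 + jωRC).
Step 3 — Denominator: 1 + jωRC = 1 + j·2513·31.2·1e-09 = 1 + j7.841e-05.
Step 4 — H = 1 - j7.841e-05.
Step 5 — Magnitude: |H| = 1 (-0.0 dB); phase: φ = -0.0°.

|H| = 1 (-0.0 dB), φ = -0.0°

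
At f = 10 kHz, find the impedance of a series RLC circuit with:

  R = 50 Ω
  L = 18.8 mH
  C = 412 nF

Step 1 — Angular frequency: ω = 2π·f = 2π·1e+04 = 6.283e+04 rad/s.
Step 2 — Component impedances:
  R: Z = R = 50 Ω
  L: Z = jωL = j·6.283e+04·0.0188 = 0 + j1181 Ω
  C: Z = 1/(jωC) = -j/(ω·C) = 0 - j38.63 Ω
Step 3 — Series combination: Z_total = R + L + C = 50 + j1143 Ω = 1144∠87.5° Ω.

Z = 50 + j1143 Ω = 1144∠87.5° Ω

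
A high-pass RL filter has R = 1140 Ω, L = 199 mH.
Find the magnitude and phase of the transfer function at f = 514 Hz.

Step 1 — Angular frequency: ω = 2π·514 = 3230 rad/s.
Step 2 — Transfer function: H(jω) = jωL/(R + jωL).
Step 3 — Numerator jωL = j·642.7; denominator R + jωL = 1140 + j642.7.
Step 4 — H = 0.2412 + j0.4278.
Step 5 — Magnitude: |H| = 0.4911 (-6.2 dB); phase: φ = 60.6°.

|H| = 0.4911 (-6.2 dB), φ = 60.6°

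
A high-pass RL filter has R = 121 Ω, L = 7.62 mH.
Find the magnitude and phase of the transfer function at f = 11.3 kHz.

Step 1 — Angular frequency: ω = 2π·1.13e+04 = 7.1e+04 rad/s.
Step 2 — Transfer function: H(jω) = jωL/(R + jωL).
Step 3 — Numerator jωL = j·541; denominator R + jωL = 121 + j541.
Step 4 — H = 0.9524 + j0.213.
Step 5 — Magnitude: |H| = 0.9759 (-0.2 dB); phase: φ = 12.6°.

|H| = 0.9759 (-0.2 dB), φ = 12.6°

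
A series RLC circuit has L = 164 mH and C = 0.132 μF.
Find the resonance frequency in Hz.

Step 1 — Resonance condition Im(Z)=0 gives ω₀ = 1/√(LC).
Step 2 — ω₀ = 1/√(0.164·1.32e-07) = 6797 rad/s.
Step 3 — f₀ = ω₀/(2π) = 1082 Hz.

f₀ = 1082 Hz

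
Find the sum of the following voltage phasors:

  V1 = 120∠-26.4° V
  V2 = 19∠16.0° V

Step 1 — Convert each phasor to rectangular form:
  V1 = 120·(cos(-26.4°) + j·sin(-26.4°)) = 107.5 - j53.36 V
  V2 = 19·(cos(16.0°) + j·sin(16.0°)) = 18.26 + j5.237 V
Step 2 — Sum components: V_total = 125.7 - j48.12 V.
Step 3 — Convert to polar: |V_total| = 134.6 V, ∠V_total = -20.9°.

V_total = 134.6∠-20.9° V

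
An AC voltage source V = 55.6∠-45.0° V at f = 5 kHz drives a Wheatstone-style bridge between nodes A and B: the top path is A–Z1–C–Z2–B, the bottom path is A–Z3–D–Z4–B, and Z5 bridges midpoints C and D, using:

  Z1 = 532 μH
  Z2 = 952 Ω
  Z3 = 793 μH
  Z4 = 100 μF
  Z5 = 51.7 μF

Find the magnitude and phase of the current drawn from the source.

Step 1 — Angular frequency: ω = 2π·f = 2π·5000 = 3.142e+04 rad/s.
Step 2 — Component impedances:
  Z1: Z = jωL = j·3.142e+04·0.000532 = 0 + j16.71 Ω
  Z2: Z = R = 952 Ω
  Z3: Z = jωL = j·3.142e+04·0.000793 = 0 + j24.91 Ω
  Z4: Z = 1/(jωC) = -j/(ω·C) = 0 - j0.3183 Ω
  Z5: Z = 1/(jωC) = -j/(ω·C) = 0 - j0.6157 Ω
Step 3 — Bridge requires nodal analysis (the Z5 bridge couples midpoints C and D, so the two paths cannot be reduced to a simple series/parallel combination). Setting node B to ground and injecting 1 A at node A, the 3-node admittance system at A, C, D solves to V_A = Z_AB = 0.0005035 + j9.461 Ω = 9.461∠90.0° Ω.
Step 4 — Source phasor: V = 55.6∠-45.0° V = 39.32 - j39.32 V.
Step 5 — Ohm's law: I = V / Z_total = (39.32 - j39.32) / (0.0005035 + j9.461) = -4.155 - j4.156 A.
Step 6 — Convert to polar: |I| = 5.877 A, ∠I = -135.0°.

I = 5.877∠-135.0° A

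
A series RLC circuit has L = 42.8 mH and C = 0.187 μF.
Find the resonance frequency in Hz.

Step 1 — Resonance condition Im(Z)=0 gives ω₀ = 1/√(LC).
Step 2 — ω₀ = 1/√(0.0428·1.87e-07) = 1.118e+04 rad/s.
Step 3 — f₀ = ω₀/(2π) = 1779 Hz.

f₀ = 1779 Hz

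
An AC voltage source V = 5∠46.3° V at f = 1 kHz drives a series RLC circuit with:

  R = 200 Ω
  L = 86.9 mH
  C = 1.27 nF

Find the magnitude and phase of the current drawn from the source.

Step 1 — Angular frequency: ω = 2π·f = 2π·1000 = 6283 rad/s.
Step 2 — Component impedances:
  R: Z = R = 200 Ω
  L: Z = jωL = j·6283·0.0869 = 0 + j546 Ω
  C: Z = 1/(jωC) = -j/(ω·C) = 0 - j1.253e+05 Ω
Step 3 — Series combination: Z_total = R + L + C = 200 - j1.248e+05 Ω = 1.248e+05∠-89.9° Ω.
Step 4 — Source phasor: V = 5∠46.3° V = 3.454 + j3.615 V.
Step 5 — Ohm's law: I = V / Z_total = (3.454 + j3.615) / (200 - j1.248e+05) = -2.893e-05 + j2.773e-05 A.
Step 6 — Convert to polar: |I| = 4.007e-05 A, ∠I = 136.2°.

I = 4.007e-05∠136.2° A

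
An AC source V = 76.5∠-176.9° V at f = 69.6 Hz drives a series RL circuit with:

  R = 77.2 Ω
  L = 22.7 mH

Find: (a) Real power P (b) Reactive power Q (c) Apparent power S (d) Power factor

Step 1 — Angular frequency: ω = 2π·f = 2π·69.6 = 437.3 rad/s.
Step 2 — Component impedances:
  R: Z = R = 77.2 Ω
  L: Z = jωL = j·437.3·0.0227 = 0 + j9.927 Ω
Step 3 — Series combination: Z_total = R + L = 77.2 + j9.927 Ω = 77.84∠7.3° Ω.
Step 4 — Source phasor: V = 76.5∠-176.9° V = -76.39 - j4.137 V.
Step 5 — Current: I = V / Z = -0.9802 + j0.07245 A = 0.9828∠175.8° A.
Step 6 — Complex power: S = V·I* = 74.57 + j9.589 VA.
Step 7 — Real power: P = Re(S) = 74.57 W.
Step 8 — Reactive power: Q = Im(S) = 9.589 VAR.
Step 9 — Apparent power: |S| = 75.19 VA.
Step 10 — Power factor: PF = P/|S| = 0.9918 (lagging).

(a) P = 74.57 W  (b) Q = 9.589 VAR  (c) S = 75.19 VA  (d) PF = 0.9918 (lagging)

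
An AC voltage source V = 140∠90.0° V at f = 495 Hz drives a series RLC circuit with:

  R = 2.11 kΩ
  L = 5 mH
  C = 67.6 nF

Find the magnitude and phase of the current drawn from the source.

Step 1 — Angular frequency: ω = 2π·f = 2π·495 = 3110 rad/s.
Step 2 — Component impedances:
  R: Z = R = 2110 Ω
  L: Z = jωL = j·3110·0.005 = 0 + j15.55 Ω
  C: Z = 1/(jωC) = -j/(ω·C) = 0 - j4756 Ω
Step 3 — Series combination: Z_total = R + L + C = 2110 - j4741 Ω = 5189∠-66.0° Ω.
Step 4 — Source phasor: V = 140∠90.0° V = 0 + j140 V.
Step 5 — Ohm's law: I = V / Z_total = (0 + j140) / (2110 - j4741) = -0.02465 + j0.01097 A.
Step 6 — Convert to polar: |I| = 0.02698 A, ∠I = 156.0°.

I = 0.02698∠156.0° A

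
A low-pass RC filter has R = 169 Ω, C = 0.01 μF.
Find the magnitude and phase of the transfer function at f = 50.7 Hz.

Step 1 — Angular frequency: ω = 2π·50.7 = 318.6 rad/s.
Step 2 — Transfer function: H(jω) = 1/(1 + jωRC).
Step 3 — Denominator: 1 + jωRC = 1 + j·318.6·169·1e-08 = 1 + j0.0005384.
Step 4 — H = 1 - j0.0005384.
Step 5 — Magnitude: |H| = 1 (-0.0 dB); phase: φ = -0.0°.

|H| = 1 (-0.0 dB), φ = -0.0°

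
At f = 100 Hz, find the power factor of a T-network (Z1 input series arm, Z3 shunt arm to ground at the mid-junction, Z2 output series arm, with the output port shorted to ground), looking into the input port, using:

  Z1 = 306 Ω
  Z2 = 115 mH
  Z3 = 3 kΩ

Step 1 — Angular frequency: ω = 2π·f = 2π·100 = 628.3 rad/s.
Step 2 — Component impedances:
  Z1: Z = R = 306 Ω
  Z2: Z = jωL = j·628.3·0.115 = 0 + j72.26 Ω
  Z3: Z = R = 3000 Ω
Step 3 — With the output port shorted to ground, the output series arm Z2 runs from the junction to ground; the shunt arm Z3 also runs from the junction to ground. They appear in parallel: Z3 || Z2 = 1.739 + j72.21 Ω.
Step 4 — Series with input arm Z1: Z_in = Z1 + (Z3 || Z2) = 307.7 + j72.21 Ω = 316.1∠13.2° Ω.
Step 5 — Power factor: PF = cos(φ) = Re(Z)/|Z| = 307.74/316.1 = 0.9736.
Step 6 — Type: Im(Z) = 72.21 ⇒ lagging (phase φ = 13.2°).

PF = 0.9736 (lagging, φ = 13.2°)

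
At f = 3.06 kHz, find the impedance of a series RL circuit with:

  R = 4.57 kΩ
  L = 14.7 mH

Step 1 — Angular frequency: ω = 2π·f = 2π·3060 = 1.923e+04 rad/s.
Step 2 — Component impedances:
  R: Z = R = 4570 Ω
  L: Z = jωL = j·1.923e+04·0.0147 = 0 + j282.6 Ω
Step 3 — Series combination: Z_total = R + L = 4570 + j282.6 Ω = 4579∠3.5° Ω.

Z = 4570 + j282.6 Ω = 4579∠3.5° Ω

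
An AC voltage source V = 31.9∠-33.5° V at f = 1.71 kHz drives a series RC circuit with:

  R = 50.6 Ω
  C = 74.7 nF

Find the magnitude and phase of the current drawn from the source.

Step 1 — Angular frequency: ω = 2π·f = 2π·1710 = 1.074e+04 rad/s.
Step 2 — Component impedances:
  R: Z = R = 50.6 Ω
  C: Z = 1/(jωC) = -j/(ω·C) = 0 - j1246 Ω
Step 3 — Series combination: Z_total = R + C = 50.6 - j1246 Ω = 1247∠-87.7° Ω.
Step 4 — Source phasor: V = 31.9∠-33.5° V = 26.6 - j17.61 V.
Step 5 — Ohm's law: I = V / Z_total = (26.6 - j17.61) / (50.6 - j1246) = 0.01497 + j0.02074 A.
Step 6 — Convert to polar: |I| = 0.02558 A, ∠I = 54.2°.

I = 0.02558∠54.2° A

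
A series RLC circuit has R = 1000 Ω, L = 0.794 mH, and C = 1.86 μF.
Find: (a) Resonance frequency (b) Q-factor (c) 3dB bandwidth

Step 1 — Resonance condition Im(Z)=0 gives ω₀ = 1/√(LC).
Step 2 — ω₀ = 1/√(0.000794·1.86e-06) = 2.602e+04 rad/s.
Step 3 — f₀ = ω₀/(2π) = 4141 Hz.
Step 4 — Series Q: Q = ω₀L/R = 2.602e+04·0.000794/1000 = 0.02066.
Step 5 — 3dB bandwidth: Δω = ω₀/Q = 1.259e+06 rad/s; BW = Δω/(2π) = 2.004e+05 Hz.

(a) f₀ = 4141 Hz  (b) Q = 0.02066  (c) BW = 2.004e+05 Hz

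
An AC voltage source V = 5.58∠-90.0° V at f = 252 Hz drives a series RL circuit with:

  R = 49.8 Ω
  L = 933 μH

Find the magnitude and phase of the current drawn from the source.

Step 1 — Angular frequency: ω = 2π·f = 2π·252 = 1583 rad/s.
Step 2 — Component impedances:
  R: Z = R = 49.8 Ω
  L: Z = jωL = j·1583·0.000933 = 0 + j1.477 Ω
Step 3 — Series combination: Z_total = R + L = 49.8 + j1.477 Ω = 49.82∠1.7° Ω.
Step 4 — Source phasor: V = 5.58∠-90.0° V = 0 - j5.58 V.
Step 5 — Ohm's law: I = V / Z_total = (0 - j5.58) / (49.8 + j1.477) = -0.003321 - j0.1119 A.
Step 6 — Convert to polar: |I| = 0.112 A, ∠I = -91.7°.

I = 0.112∠-91.7° A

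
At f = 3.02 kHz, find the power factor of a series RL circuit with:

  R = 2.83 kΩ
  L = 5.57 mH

Step 1 — Angular frequency: ω = 2π·f = 2π·3020 = 1.898e+04 rad/s.
Step 2 — Component impedances:
  R: Z = R = 2830 Ω
  L: Z = jωL = j·1.898e+04·0.00557 = 0 + j105.7 Ω
Step 3 — Series combination: Z_total = R + L = 2830 + j105.7 Ω = 2832∠2.1° Ω.
Step 4 — Power factor: PF = cos(φ) = Re(Z)/|Z| = 2830/2832 = 0.9993.
Step 5 — Type: Im(Z) = 105.7 ⇒ lagging (phase φ = 2.1°).

PF = 0.9993 (lagging, φ = 2.1°)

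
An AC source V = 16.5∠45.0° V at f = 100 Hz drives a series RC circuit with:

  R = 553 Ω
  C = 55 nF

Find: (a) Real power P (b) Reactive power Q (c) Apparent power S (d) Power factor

Step 1 — Angular frequency: ω = 2π·f = 2π·100 = 628.3 rad/s.
Step 2 — Component impedances:
  R: Z = R = 553 Ω
  C: Z = 1/(jωC) = -j/(ω·C) = 0 - j2.894e+04 Ω
Step 3 — Series combination: Z_total = R + C = 553 - j2.894e+04 Ω = 2.894e+04∠-88.9° Ω.
Step 4 — Source phasor: V = 16.5∠45.0° V = 11.67 + j11.67 V.
Step 5 — Current: I = V / Z = -0.0003953 + j0.0004107 A = 0.0005701∠133.9° A.
Step 6 — Complex power: S = V·I* = 0.0001797 - j0.009405 VA.
Step 7 — Real power: P = Re(S) = 0.0001797 W.
Step 8 — Reactive power: Q = Im(S) = -0.009405 VAR.
Step 9 — Apparent power: |S| = 0.009407 VA.
Step 10 — Power factor: PF = P/|S| = 0.01911 (leading).

(a) P = 0.0001797 W  (b) Q = -0.009405 VAR  (c) S = 0.009407 VA  (d) PF = 0.01911 (leading)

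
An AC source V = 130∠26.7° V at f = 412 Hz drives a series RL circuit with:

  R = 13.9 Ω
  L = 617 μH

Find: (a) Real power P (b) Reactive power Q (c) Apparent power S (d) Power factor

Step 1 — Angular frequency: ω = 2π·f = 2π·412 = 2589 rad/s.
Step 2 — Component impedances:
  R: Z = R = 13.9 Ω
  L: Z = jωL = j·2589·0.000617 = 0 + j1.597 Ω
Step 3 — Series combination: Z_total = R + L = 13.9 + j1.597 Ω = 13.99∠6.6° Ω.
Step 4 — Source phasor: V = 130∠26.7° V = 116.1 + j58.41 V.
Step 5 — Current: I = V / Z = 8.723 + j3.2 A = 9.291∠20.1° A.
Step 6 — Complex power: S = V·I* = 1200 + j137.9 VA.
Step 7 — Real power: P = Re(S) = 1200 W.
Step 8 — Reactive power: Q = Im(S) = 137.9 VAR.
Step 9 — Apparent power: |S| = 1208 VA.
Step 10 — Power factor: PF = P/|S| = 0.9935 (lagging).

(a) P = 1200 W  (b) Q = 137.9 VAR  (c) S = 1208 VA  (d) PF = 0.9935 (lagging)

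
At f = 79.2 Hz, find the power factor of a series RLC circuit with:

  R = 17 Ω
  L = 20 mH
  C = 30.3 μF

Step 1 — Angular frequency: ω = 2π·f = 2π·79.2 = 497.6 rad/s.
Step 2 — Component impedances:
  R: Z = R = 17 Ω
  L: Z = jωL = j·497.6·0.02 = 0 + j9.953 Ω
  C: Z = 1/(jωC) = -j/(ω·C) = 0 - j66.32 Ω
Step 3 — Series combination: Z_total = R + L + C = 17 - j56.37 Ω = 58.88∠-73.2° Ω.
Step 4 — Power factor: PF = cos(φ) = Re(Z)/|Z| = 17/58.88 = 0.2887.
Step 5 — Type: Im(Z) = -56.37 ⇒ leading (phase φ = -73.2°).

PF = 0.2887 (leading, φ = -73.2°)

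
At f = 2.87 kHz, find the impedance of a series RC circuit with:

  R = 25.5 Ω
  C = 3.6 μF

Step 1 — Angular frequency: ω = 2π·f = 2π·2870 = 1.803e+04 rad/s.
Step 2 — Component impedances:
  R: Z = R = 25.5 Ω
  C: Z = 1/(jωC) = -j/(ω·C) = 0 - j15.4 Ω
Step 3 — Series combination: Z_total = R + C = 25.5 - j15.4 Ω = 29.79∠-31.1° Ω.

Z = 25.5 - j15.4 Ω = 29.79∠-31.1° Ω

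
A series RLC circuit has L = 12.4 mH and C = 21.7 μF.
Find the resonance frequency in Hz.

Step 1 — Resonance condition Im(Z)=0 gives ω₀ = 1/√(LC).
Step 2 — ω₀ = 1/√(0.0124·2.17e-05) = 1928 rad/s.
Step 3 — f₀ = ω₀/(2π) = 306.8 Hz.

f₀ = 306.8 Hz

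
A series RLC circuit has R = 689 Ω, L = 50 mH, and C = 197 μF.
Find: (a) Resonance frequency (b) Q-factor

Step 1 — Resonance condition Im(Z)=0 gives ω₀ = 1/√(LC).
Step 2 — ω₀ = 1/√(0.05·0.000197) = 318.6 rad/s.
Step 3 — f₀ = ω₀/(2π) = 50.71 Hz.
Step 4 — Series Q: Q = ω₀L/R = 318.6·0.05/689 = 0.02312.

(a) f₀ = 50.71 Hz  (b) Q = 0.02312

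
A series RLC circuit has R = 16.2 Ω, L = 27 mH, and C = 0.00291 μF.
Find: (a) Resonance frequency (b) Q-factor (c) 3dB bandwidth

Step 1 — Resonance condition Im(Z)=0 gives ω₀ = 1/√(LC).
Step 2 — ω₀ = 1/√(0.027·2.91e-09) = 1.128e+05 rad/s.
Step 3 — f₀ = ω₀/(2π) = 1.796e+04 Hz.
Step 4 — Series Q: Q = ω₀L/R = 1.128e+05·0.027/16.2 = 188.
Step 5 — 3dB bandwidth: Δω = ω₀/Q = 600 rad/s; BW = Δω/(2π) = 95.49 Hz.

(a) f₀ = 1.796e+04 Hz  (b) Q = 188  (c) BW = 95.49 Hz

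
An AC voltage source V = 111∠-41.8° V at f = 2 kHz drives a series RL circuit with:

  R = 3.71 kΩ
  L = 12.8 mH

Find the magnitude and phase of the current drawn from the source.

Step 1 — Angular frequency: ω = 2π·f = 2π·2000 = 1.257e+04 rad/s.
Step 2 — Component impedances:
  R: Z = R = 3710 Ω
  L: Z = jωL = j·1.257e+04·0.0128 = 0 + j160.8 Ω
Step 3 — Series combination: Z_total = R + L = 3710 + j160.8 Ω = 3713∠2.5° Ω.
Step 4 — Source phasor: V = 111∠-41.8° V = 82.75 - j73.99 V.
Step 5 — Ohm's law: I = V / Z_total = (82.75 - j73.99) / (3710 + j160.8) = 0.0214 - j0.02087 A.
Step 6 — Convert to polar: |I| = 0.02989 A, ∠I = -44.3°.

I = 0.02989∠-44.3° A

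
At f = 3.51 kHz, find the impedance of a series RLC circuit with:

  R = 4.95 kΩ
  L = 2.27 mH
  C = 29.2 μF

Step 1 — Angular frequency: ω = 2π·f = 2π·3510 = 2.205e+04 rad/s.
Step 2 — Component impedances:
  R: Z = R = 4950 Ω
  L: Z = jωL = j·2.205e+04·0.00227 = 0 + j50.06 Ω
  C: Z = 1/(jωC) = -j/(ω·C) = 0 - j1.553 Ω
Step 3 — Series combination: Z_total = R + L + C = 4950 + j48.51 Ω = 4950∠0.6° Ω.

Z = 4950 + j48.51 Ω = 4950∠0.6° Ω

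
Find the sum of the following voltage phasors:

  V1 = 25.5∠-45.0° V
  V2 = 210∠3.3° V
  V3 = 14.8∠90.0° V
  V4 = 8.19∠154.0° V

Step 1 — Convert each phasor to rectangular form:
  V1 = 25.5·(cos(-45.0°) + j·sin(-45.0°)) = 18.03 - j18.03 V
  V2 = 210·(cos(3.3°) + j·sin(3.3°)) = 209.7 + j12.09 V
  V3 = 14.8·(cos(90.0°) + j·sin(90.0°)) = 0 + j14.8 V
  V4 = 8.19·(cos(154.0°) + j·sin(154.0°)) = -7.361 + j3.59 V
Step 2 — Sum components: V_total = 220.3 + j12.45 V.
Step 3 — Convert to polar: |V_total| = 220.7 V, ∠V_total = 3.2°.

V_total = 220.7∠3.2° V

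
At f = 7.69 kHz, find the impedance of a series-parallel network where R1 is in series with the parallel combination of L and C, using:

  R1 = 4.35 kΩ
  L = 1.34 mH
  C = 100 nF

Step 1 — Angular frequency: ω = 2π·f = 2π·7690 = 4.832e+04 rad/s.
Step 2 — Component impedances:
  R1: Z = R = 4350 Ω
  L: Z = jωL = j·4.832e+04·0.00134 = 0 + j64.75 Ω
  C: Z = 1/(jωC) = -j/(ω·C) = 0 - j207 Ω
Step 3 — Parallel branch: L || C = 1/(1/L + 1/C) = 0 + j94.22 Ω.
Step 4 — Series with R1: Z_total = R1 + (L || C) = 4350 + j94.22 Ω = 4351∠1.2° Ω.

Z = 4350 + j94.22 Ω = 4351∠1.2° Ω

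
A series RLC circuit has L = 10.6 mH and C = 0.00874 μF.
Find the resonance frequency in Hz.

Step 1 — Resonance condition Im(Z)=0 gives ω₀ = 1/√(LC).
Step 2 — ω₀ = 1/√(0.0106·8.74e-09) = 1.039e+05 rad/s.
Step 3 — f₀ = ω₀/(2π) = 1.654e+04 Hz.

f₀ = 1.654e+04 Hz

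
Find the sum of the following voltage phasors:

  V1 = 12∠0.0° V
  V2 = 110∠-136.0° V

Step 1 — Convert each phasor to rectangular form:
  V1 = 12·(cos(0.0°) + j·sin(0.0°)) = 12 V
  V2 = 110·(cos(-136.0°) + j·sin(-136.0°)) = -79.13 - j76.41 V
Step 2 — Sum components: V_total = -67.13 - j76.41 V.
Step 3 — Convert to polar: |V_total| = 101.7 V, ∠V_total = -131.3°.

V_total = 101.7∠-131.3° V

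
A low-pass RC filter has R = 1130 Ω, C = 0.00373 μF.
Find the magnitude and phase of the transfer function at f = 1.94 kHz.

Step 1 — Angular frequency: ω = 2π·1940 = 1.219e+04 rad/s.
Step 2 — Transfer function: H(jω) = 1/(1 + jωRC).
Step 3 — Denominator: 1 + jωRC = 1 + j·1.219e+04·1130·3.73e-09 = 1 + j0.05138.
Step 4 — H = 0.9974 - j0.05124.
Step 5 — Magnitude: |H| = 0.9987 (-0.0 dB); phase: φ = -2.9°.

|H| = 0.9987 (-0.0 dB), φ = -2.9°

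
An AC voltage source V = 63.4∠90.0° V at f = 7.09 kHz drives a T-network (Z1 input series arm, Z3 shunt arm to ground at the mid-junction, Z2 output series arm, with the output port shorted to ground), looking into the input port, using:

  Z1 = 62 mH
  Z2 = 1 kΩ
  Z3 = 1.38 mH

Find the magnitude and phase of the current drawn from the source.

Step 1 — Angular frequency: ω = 2π·f = 2π·7090 = 4.455e+04 rad/s.
Step 2 — Component impedances:
  Z1: Z = jωL = j·4.455e+04·0.062 = 0 + j2762 Ω
  Z2: Z = R = 1000 Ω
  Z3: Z = jωL = j·4.455e+04·0.00138 = 0 + j61.48 Ω
Step 3 — With the output port shorted to ground, the output series arm Z2 runs from the junction to ground; the shunt arm Z3 also runs from the junction to ground. They appear in parallel: Z3 || Z2 = 3.765 + j61.24 Ω.
Step 4 — Series with input arm Z1: Z_in = Z1 + (Z3 || Z2) = 3.765 + j2823 Ω = 2823∠89.9° Ω.
Step 5 — Source phasor: V = 63.4∠90.0° V = 0 + j63.4 V.
Step 6 — Ohm's law: I = V / Z_total = (0 + j63.4) / (3.765 + j2823) = 0.02246 + j2.995e-05 A.
Step 7 — Convert to polar: |I| = 0.02246 A, ∠I = 0.1°.

I = 0.02246∠0.1° A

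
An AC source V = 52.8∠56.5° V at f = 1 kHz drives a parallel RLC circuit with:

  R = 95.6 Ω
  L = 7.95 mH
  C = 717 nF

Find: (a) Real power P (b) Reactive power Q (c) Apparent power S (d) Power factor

Step 1 — Angular frequency: ω = 2π·f = 2π·1000 = 6283 rad/s.
Step 2 — Component impedances:
  R: Z = R = 95.6 Ω
  L: Z = jωL = j·6283·0.00795 = 0 + j49.95 Ω
  C: Z = 1/(jωC) = -j/(ω·C) = 0 - j222 Ω
Step 3 — Parallel combination: 1/Z_total = 1/R + 1/L + 1/C; Z_total = 29.88 + j44.31 Ω = 53.44∠56.0° Ω.
Step 4 — Source phasor: V = 52.8∠56.5° V = 29.14 + j44.03 V.
Step 5 — Current: I = V / Z = 0.9879 + j0.00843 A = 0.988∠0.5° A.
Step 6 — Complex power: S = V·I* = 29.16 + j43.25 VA.
Step 7 — Real power: P = Re(S) = 29.16 W.
Step 8 — Reactive power: Q = Im(S) = 43.25 VAR.
Step 9 — Apparent power: |S| = 52.16 VA.
Step 10 — Power factor: PF = P/|S| = 0.559 (lagging).

(a) P = 29.16 W  (b) Q = 43.25 VAR  (c) S = 52.16 VA  (d) PF = 0.559 (lagging)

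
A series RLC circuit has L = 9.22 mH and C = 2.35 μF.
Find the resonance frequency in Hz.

Step 1 — Resonance condition Im(Z)=0 gives ω₀ = 1/√(LC).
Step 2 — ω₀ = 1/√(0.00922·2.35e-06) = 6794 rad/s.
Step 3 — f₀ = ω₀/(2π) = 1081 Hz.

f₀ = 1081 Hz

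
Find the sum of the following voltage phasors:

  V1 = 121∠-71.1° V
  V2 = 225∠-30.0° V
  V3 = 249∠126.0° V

Step 1 — Convert each phasor to rectangular form:
  V1 = 121·(cos(-71.1°) + j·sin(-71.1°)) = 39.19 - j114.5 V
  V2 = 225·(cos(-30.0°) + j·sin(-30.0°)) = 194.9 - j112.5 V
  V3 = 249·(cos(126.0°) + j·sin(126.0°)) = -146.4 + j201.4 V
Step 2 — Sum components: V_total = 87.69 - j25.53 V.
Step 3 — Convert to polar: |V_total| = 91.33 V, ∠V_total = -16.2°.

V_total = 91.33∠-16.2° V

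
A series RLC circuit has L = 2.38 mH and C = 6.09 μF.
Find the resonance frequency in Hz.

Step 1 — Resonance condition Im(Z)=0 gives ω₀ = 1/√(LC).
Step 2 — ω₀ = 1/√(0.00238·6.09e-06) = 8306 rad/s.
Step 3 — f₀ = ω₀/(2π) = 1322 Hz.

f₀ = 1322 Hz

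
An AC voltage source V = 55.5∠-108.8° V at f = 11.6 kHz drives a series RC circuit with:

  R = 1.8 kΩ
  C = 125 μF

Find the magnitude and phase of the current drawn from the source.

Step 1 — Angular frequency: ω = 2π·f = 2π·1.16e+04 = 7.288e+04 rad/s.
Step 2 — Component impedances:
  R: Z = R = 1800 Ω
  C: Z = 1/(jωC) = -j/(ω·C) = 0 - j0.1098 Ω
Step 3 — Series combination: Z_total = R + C = 1800 - j0.1098 Ω = 1800∠-0.0° Ω.
Step 4 — Source phasor: V = 55.5∠-108.8° V = -17.89 - j52.54 V.
Step 5 — Ohm's law: I = V / Z_total = (-17.89 - j52.54) / (1800 - j0.1098) = -0.009935 - j0.02919 A.
Step 6 — Convert to polar: |I| = 0.03083 A, ∠I = -108.8°.

I = 0.03083∠-108.8° A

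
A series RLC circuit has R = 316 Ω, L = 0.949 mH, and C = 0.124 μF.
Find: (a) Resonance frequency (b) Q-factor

Step 1 — Resonance condition Im(Z)=0 gives ω₀ = 1/√(LC).
Step 2 — ω₀ = 1/√(0.000949·1.24e-07) = 9.218e+04 rad/s.
Step 3 — f₀ = ω₀/(2π) = 1.467e+04 Hz.
Step 4 — Series Q: Q = ω₀L/R = 9.218e+04·0.000949/316 = 0.2768.

(a) f₀ = 1.467e+04 Hz  (b) Q = 0.2768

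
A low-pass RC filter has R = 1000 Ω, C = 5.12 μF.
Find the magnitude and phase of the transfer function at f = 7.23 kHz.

Step 1 — Angular frequency: ω = 2π·7230 = 4.543e+04 rad/s.
Step 2 — Transfer function: H(jω) = 1/(1 + jωRC).
Step 3 — Denominator: 1 + jωRC = 1 + j·4.543e+04·1000·5.12e-06 = 1 + j232.6.
Step 4 — H = 1.848e-05 - j0.004299.
Step 5 — Magnitude: |H| = 0.004299 (-47.3 dB); phase: φ = -89.8°.

|H| = 0.004299 (-47.3 dB), φ = -89.8°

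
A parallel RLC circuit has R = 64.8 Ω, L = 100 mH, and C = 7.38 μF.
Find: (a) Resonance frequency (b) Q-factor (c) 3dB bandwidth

Step 1 — Resonance: ω₀ = 1/√(LC) = 1/√(0.1·7.38e-06) = 1164 rad/s.
Step 2 — f₀ = ω₀/(2π) = 185.3 Hz.
Step 3 — Parallel Q: Q = R/(ω₀L) = 64.8/(1164·0.1) = 0.5567.
Step 4 — Bandwidth: Δω = ω₀/Q = 2091 rad/s; BW = Δω/(2π) = 332.8 Hz.

(a) f₀ = 185.3 Hz  (b) Q = 0.5567  (c) BW = 332.8 Hz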